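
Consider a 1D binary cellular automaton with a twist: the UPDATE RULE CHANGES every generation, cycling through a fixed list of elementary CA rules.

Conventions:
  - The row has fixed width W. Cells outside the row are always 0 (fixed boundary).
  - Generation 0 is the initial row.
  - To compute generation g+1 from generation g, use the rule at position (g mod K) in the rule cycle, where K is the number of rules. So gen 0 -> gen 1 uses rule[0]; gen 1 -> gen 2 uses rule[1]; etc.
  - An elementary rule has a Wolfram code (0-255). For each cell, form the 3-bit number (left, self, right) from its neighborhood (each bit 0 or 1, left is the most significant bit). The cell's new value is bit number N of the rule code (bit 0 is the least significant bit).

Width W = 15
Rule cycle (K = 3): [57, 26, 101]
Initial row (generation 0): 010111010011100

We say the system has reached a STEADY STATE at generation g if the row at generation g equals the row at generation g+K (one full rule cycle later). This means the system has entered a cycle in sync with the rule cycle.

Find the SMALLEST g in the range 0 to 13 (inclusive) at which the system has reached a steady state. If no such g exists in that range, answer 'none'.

Gen 0: 010111010011100
Gen 1 (rule 57): 001100101010011
Gen 2 (rule 26): 011011000001110
Gen 3 (rule 101): 001101011100010
Gen 4 (rule 57): 101010110011001
Gen 5 (rule 26): 000000101110110
Gen 6 (rule 101): 111110110011010
Gen 7 (rule 57): 100001101010101
Gen 8 (rule 26): 010011000000000
Gen 9 (rule 101): 010001011111111
Gen 10 (rule 57): 001100110000000
Gen 11 (rule 26): 011011101000000
Gen 12 (rule 101): 001100111011111
Gen 13 (rule 57): 101010100110000
Gen 14 (rule 26): 000000011101000
Gen 15 (rule 101): 111111000111011
Gen 16 (rule 57): 100000110100110

Answer: none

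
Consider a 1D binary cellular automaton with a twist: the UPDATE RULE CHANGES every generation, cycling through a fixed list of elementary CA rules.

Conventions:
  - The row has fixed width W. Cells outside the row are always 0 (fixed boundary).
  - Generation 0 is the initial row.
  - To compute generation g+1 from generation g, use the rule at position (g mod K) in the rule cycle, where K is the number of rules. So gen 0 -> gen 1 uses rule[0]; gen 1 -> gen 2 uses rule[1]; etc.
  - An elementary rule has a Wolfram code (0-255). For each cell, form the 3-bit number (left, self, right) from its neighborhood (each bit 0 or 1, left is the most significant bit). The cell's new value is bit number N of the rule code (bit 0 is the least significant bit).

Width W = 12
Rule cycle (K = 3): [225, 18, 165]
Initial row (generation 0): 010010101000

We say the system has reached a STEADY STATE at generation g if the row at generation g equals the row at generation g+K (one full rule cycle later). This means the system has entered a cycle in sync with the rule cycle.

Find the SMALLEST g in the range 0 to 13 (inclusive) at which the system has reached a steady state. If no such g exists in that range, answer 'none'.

Answer: 11

Derivation:
Gen 0: 010010101000
Gen 1 (rule 225): 000001010011
Gen 2 (rule 18): 000010001100
Gen 3 (rule 165): 111010100001
Gen 4 (rule 225): 011101001100
Gen 5 (rule 18): 100000110010
Gen 6 (rule 165): 101110000010
Gen 7 (rule 225): 010110111000
Gen 8 (rule 18): 100000000100
Gen 9 (rule 165): 101111110101
Gen 10 (rule 225): 010111111010
Gen 11 (rule 18): 100000000001
Gen 12 (rule 165): 101111111101
Gen 13 (rule 225): 010111111110
Gen 14 (rule 18): 100000000001
Gen 15 (rule 165): 101111111101
Gen 16 (rule 225): 010111111110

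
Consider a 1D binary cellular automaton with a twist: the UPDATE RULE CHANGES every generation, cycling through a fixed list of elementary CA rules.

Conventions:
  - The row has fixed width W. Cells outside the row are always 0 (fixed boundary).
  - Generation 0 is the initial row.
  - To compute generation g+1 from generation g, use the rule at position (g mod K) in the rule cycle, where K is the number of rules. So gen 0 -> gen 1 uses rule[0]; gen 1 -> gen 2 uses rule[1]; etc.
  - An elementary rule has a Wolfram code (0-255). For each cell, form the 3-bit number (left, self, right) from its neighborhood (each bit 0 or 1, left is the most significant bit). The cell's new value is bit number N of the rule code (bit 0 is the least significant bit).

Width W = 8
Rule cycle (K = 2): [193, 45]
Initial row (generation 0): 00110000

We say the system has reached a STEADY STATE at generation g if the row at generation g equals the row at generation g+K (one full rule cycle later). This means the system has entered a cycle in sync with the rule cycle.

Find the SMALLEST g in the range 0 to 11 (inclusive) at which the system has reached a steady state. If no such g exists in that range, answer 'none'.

Answer: none

Derivation:
Gen 0: 00110000
Gen 1 (rule 193): 10010111
Gen 2 (rule 45): 10011100
Gen 3 (rule 193): 00001101
Gen 4 (rule 45): 11101011
Gen 5 (rule 193): 01100001
Gen 6 (rule 45): 01001101
Gen 7 (rule 193): 00000100
Gen 8 (rule 45): 11110101
Gen 9 (rule 193): 01110000
Gen 10 (rule 45): 01000111
Gen 11 (rule 193): 00010011
Gen 12 (rule 45): 11010010
Gen 13 (rule 193): 01000000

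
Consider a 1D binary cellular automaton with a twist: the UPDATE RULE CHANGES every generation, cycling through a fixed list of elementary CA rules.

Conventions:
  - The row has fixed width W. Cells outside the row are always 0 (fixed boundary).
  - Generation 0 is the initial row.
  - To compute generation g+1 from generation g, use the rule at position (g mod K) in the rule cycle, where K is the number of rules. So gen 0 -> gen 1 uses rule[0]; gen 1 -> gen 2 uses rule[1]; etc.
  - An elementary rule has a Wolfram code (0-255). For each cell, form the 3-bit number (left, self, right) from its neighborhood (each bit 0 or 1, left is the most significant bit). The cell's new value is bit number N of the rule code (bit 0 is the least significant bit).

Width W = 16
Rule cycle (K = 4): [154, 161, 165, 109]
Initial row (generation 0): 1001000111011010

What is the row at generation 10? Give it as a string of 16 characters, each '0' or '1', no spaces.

Answer: 0100100110000011

Derivation:
Gen 0: 1001000111011010
Gen 1 (rule 154): 0110101110010001
Gen 2 (rule 161): 0001010100000100
Gen 3 (rule 165): 1101111101110101
Gen 4 (rule 109): 1111000111011111
Gen 5 (rule 154): 1110101110011110
Gen 6 (rule 161): 0101010100001100
Gen 7 (rule 165): 0111111101100001
Gen 8 (rule 109): 0100000111101101
Gen 9 (rule 154): 1010001111001000
Gen 10 (rule 161): 0100100110000011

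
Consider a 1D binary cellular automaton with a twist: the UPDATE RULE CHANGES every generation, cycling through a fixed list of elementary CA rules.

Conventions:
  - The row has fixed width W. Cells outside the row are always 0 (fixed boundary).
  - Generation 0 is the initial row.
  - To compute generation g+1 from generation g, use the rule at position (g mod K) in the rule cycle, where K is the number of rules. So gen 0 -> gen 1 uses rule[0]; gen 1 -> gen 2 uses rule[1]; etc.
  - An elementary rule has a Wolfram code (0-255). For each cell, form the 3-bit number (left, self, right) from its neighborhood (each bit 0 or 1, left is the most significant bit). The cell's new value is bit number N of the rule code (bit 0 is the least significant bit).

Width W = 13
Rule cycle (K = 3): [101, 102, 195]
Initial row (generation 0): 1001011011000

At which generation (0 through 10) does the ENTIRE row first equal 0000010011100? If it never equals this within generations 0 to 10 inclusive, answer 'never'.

Gen 0: 1001011011000
Gen 1 (rule 101): 1001101101011
Gen 2 (rule 102): 1010110111101
Gen 3 (rule 195): 0000010011100
Gen 4 (rule 101): 1111010000101
Gen 5 (rule 102): 0001110001111
Gen 6 (rule 195): 1110110110111
Gen 7 (rule 101): 0011011011001
Gen 8 (rule 102): 0101101101011
Gen 9 (rule 195): 1000100100001
Gen 10 (rule 101): 1010100101101

Answer: 3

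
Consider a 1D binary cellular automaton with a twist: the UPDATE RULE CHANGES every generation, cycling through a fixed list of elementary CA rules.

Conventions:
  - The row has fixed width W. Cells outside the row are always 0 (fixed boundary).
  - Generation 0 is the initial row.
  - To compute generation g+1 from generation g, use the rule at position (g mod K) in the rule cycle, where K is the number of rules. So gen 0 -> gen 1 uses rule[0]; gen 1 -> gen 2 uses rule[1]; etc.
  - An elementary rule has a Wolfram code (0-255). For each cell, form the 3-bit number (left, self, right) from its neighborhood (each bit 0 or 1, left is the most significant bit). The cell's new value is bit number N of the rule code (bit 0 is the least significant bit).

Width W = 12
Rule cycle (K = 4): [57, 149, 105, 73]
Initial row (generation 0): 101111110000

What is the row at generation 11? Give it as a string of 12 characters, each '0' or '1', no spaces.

Gen 0: 101111110000
Gen 1 (rule 57): 011000001111
Gen 2 (rule 149): 000111100110
Gen 3 (rule 105): 110100100110
Gen 4 (rule 73): 110000000110
Gen 5 (rule 57): 101111110101
Gen 6 (rule 149): 100111100101
Gen 7 (rule 105): 000100100010
Gen 8 (rule 73): 110000001000
Gen 9 (rule 57): 101111100111
Gen 10 (rule 149): 100111010010
Gen 11 (rule 105): 000101100000

Answer: 000101100000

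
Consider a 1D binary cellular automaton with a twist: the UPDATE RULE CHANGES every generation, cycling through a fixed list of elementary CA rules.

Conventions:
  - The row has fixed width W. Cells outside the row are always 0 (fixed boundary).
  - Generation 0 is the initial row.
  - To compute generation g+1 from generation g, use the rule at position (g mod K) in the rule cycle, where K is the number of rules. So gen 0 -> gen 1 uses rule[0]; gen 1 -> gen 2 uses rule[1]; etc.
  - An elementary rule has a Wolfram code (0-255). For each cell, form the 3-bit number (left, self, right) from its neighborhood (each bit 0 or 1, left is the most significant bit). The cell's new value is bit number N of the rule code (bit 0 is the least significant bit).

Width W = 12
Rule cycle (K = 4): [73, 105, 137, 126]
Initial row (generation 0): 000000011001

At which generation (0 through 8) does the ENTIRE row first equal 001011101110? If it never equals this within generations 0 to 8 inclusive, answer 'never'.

Gen 0: 000000011001
Gen 1 (rule 73): 111111011000
Gen 2 (rule 105): 100001111011
Gen 3 (rule 137): 001101110010
Gen 4 (rule 126): 011111011111
Gen 5 (rule 73): 010001010001
Gen 6 (rule 105): 000100100100
Gen 7 (rule 137): 110000000001
Gen 8 (rule 126): 111000000011

Answer: never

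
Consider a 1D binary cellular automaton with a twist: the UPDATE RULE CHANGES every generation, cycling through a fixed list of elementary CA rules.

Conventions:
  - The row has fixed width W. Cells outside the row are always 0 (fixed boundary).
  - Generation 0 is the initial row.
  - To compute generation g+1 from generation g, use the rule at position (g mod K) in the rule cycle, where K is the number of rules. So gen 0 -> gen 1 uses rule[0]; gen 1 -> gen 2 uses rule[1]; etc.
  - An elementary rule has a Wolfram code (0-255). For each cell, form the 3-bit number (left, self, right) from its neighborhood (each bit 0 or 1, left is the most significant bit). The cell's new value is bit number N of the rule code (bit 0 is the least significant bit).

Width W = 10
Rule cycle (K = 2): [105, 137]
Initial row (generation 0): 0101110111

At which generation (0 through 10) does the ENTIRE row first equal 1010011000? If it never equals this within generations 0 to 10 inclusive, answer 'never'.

Gen 0: 0101110111
Gen 1 (rule 105): 0011011101
Gen 2 (rule 137): 1010011000
Gen 3 (rule 105): 0100011011
Gen 4 (rule 137): 0001010010
Gen 5 (rule 105): 1100100000
Gen 6 (rule 137): 1000001111
Gen 7 (rule 105): 0011101001
Gen 8 (rule 137): 1011000000
Gen 9 (rule 105): 0111011111
Gen 10 (rule 137): 0110011110

Answer: 2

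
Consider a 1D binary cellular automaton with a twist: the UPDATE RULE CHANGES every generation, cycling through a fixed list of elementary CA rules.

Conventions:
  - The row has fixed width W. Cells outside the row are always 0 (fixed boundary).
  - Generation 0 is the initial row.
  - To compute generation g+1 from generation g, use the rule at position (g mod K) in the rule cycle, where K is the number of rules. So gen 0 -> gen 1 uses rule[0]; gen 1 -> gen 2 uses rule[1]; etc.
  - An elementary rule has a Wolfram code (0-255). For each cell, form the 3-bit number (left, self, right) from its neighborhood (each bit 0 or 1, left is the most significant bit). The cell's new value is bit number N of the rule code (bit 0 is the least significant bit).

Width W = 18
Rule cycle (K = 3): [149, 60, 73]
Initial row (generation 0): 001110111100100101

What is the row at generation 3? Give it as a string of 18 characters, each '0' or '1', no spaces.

Gen 0: 001110111100100101
Gen 1 (rule 149): 100100011010110101
Gen 2 (rule 60): 110110010111101111
Gen 3 (rule 73): 110110000100101001

Answer: 110110000100101001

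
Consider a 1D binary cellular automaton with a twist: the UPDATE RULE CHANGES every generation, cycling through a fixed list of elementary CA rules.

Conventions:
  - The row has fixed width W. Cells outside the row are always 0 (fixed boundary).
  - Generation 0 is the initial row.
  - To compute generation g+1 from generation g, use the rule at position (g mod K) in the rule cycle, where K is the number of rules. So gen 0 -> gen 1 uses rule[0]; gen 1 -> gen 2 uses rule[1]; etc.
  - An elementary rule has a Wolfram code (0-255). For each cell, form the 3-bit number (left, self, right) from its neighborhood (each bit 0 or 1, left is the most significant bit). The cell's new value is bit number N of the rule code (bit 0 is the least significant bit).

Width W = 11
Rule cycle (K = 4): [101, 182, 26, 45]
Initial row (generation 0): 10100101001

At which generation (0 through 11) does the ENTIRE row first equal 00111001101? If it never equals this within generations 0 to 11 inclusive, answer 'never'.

Gen 0: 10100101001
Gen 1 (rule 101): 11100111001
Gen 2 (rule 182): 01011010111
Gen 3 (rule 26): 10010000100
Gen 4 (rule 45): 10010110101
Gen 5 (rule 101): 10011011111
Gen 6 (rule 182): 11100101110
Gen 7 (rule 26): 10011001001
Gen 8 (rule 45): 10010001001
Gen 9 (rule 101): 10010101001
Gen 10 (rule 182): 11111111111
Gen 11 (rule 26): 10000000000

Answer: never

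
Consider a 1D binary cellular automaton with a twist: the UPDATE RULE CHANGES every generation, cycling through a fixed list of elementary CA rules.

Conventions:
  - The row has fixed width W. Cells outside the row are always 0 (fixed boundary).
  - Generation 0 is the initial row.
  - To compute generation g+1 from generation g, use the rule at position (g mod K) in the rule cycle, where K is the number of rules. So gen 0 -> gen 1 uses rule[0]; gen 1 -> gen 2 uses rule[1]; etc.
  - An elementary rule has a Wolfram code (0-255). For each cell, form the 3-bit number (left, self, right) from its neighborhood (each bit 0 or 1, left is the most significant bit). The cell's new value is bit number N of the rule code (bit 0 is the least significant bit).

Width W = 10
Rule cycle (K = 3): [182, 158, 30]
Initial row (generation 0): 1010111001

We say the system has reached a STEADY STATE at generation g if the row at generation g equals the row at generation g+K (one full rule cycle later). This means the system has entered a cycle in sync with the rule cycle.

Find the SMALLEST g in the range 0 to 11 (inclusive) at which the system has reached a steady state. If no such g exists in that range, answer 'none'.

Answer: none

Derivation:
Gen 0: 1010111001
Gen 1 (rule 182): 1111010111
Gen 2 (rule 158): 1110010110
Gen 3 (rule 30): 1001110101
Gen 4 (rule 182): 1110101111
Gen 5 (rule 158): 1100101110
Gen 6 (rule 30): 1011101001
Gen 7 (rule 182): 1101011111
Gen 8 (rule 158): 1001011110
Gen 9 (rule 30): 1111010001
Gen 10 (rule 182): 0110111011
Gen 11 (rule 158): 1100110010
Gen 12 (rule 30): 1011101111
Gen 13 (rule 182): 1101010110
Gen 14 (rule 158): 1001010101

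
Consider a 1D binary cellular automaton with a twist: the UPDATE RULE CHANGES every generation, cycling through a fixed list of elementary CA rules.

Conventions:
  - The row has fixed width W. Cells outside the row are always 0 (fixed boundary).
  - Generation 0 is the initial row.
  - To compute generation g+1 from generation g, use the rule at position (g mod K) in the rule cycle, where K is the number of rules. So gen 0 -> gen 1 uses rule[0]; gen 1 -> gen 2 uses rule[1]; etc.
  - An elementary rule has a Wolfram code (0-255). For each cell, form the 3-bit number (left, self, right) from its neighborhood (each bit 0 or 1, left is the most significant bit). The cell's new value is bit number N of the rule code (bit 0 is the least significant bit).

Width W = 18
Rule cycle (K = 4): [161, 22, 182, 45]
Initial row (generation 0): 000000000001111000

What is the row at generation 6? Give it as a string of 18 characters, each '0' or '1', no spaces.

Gen 0: 000000000001111000
Gen 1 (rule 161): 111111111100110011
Gen 2 (rule 22): 000000000011001100
Gen 3 (rule 182): 000000000100110010
Gen 4 (rule 45): 111111110100100010
Gen 5 (rule 161): 011111101000001000
Gen 6 (rule 22): 100000001100011100

Answer: 100000001100011100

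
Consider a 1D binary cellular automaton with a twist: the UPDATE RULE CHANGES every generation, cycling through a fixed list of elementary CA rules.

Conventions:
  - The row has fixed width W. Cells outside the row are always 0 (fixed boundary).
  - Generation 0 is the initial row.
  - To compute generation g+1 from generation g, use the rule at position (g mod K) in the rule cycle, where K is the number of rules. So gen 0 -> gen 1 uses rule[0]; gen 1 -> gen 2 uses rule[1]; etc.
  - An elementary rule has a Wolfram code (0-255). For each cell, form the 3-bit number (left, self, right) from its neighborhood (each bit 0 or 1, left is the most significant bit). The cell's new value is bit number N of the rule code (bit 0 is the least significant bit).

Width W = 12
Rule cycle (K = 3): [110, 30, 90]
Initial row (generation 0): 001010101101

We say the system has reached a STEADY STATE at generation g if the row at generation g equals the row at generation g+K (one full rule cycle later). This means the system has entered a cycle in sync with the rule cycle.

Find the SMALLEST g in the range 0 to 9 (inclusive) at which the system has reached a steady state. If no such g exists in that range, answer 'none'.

Answer: none

Derivation:
Gen 0: 001010101101
Gen 1 (rule 110): 011111111111
Gen 2 (rule 30): 110000000000
Gen 3 (rule 90): 111000000000
Gen 4 (rule 110): 101000000000
Gen 5 (rule 30): 101100000000
Gen 6 (rule 90): 001110000000
Gen 7 (rule 110): 011010000000
Gen 8 (rule 30): 110011000000
Gen 9 (rule 90): 111111100000
Gen 10 (rule 110): 100000100000
Gen 11 (rule 30): 110001110000
Gen 12 (rule 90): 111011011000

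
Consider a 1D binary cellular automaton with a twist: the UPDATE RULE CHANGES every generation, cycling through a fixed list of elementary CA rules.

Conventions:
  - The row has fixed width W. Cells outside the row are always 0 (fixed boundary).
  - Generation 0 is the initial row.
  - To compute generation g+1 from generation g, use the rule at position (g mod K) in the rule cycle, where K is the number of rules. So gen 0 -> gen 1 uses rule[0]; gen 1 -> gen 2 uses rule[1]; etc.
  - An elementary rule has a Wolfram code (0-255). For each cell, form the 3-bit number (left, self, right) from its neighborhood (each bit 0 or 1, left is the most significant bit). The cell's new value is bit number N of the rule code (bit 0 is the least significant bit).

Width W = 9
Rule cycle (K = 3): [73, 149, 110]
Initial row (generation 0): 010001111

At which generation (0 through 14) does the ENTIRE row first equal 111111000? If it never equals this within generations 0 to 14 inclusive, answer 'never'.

Answer: never

Derivation:
Gen 0: 010001111
Gen 1 (rule 73): 000101001
Gen 2 (rule 149): 110101101
Gen 3 (rule 110): 111111111
Gen 4 (rule 73): 100000001
Gen 5 (rule 149): 111111101
Gen 6 (rule 110): 100000111
Gen 7 (rule 73): 001110101
Gen 8 (rule 149): 100100101
Gen 9 (rule 110): 101101111
Gen 10 (rule 73): 001101001
Gen 11 (rule 149): 100001101
Gen 12 (rule 110): 100011111
Gen 13 (rule 73): 001010001
Gen 14 (rule 149): 101011101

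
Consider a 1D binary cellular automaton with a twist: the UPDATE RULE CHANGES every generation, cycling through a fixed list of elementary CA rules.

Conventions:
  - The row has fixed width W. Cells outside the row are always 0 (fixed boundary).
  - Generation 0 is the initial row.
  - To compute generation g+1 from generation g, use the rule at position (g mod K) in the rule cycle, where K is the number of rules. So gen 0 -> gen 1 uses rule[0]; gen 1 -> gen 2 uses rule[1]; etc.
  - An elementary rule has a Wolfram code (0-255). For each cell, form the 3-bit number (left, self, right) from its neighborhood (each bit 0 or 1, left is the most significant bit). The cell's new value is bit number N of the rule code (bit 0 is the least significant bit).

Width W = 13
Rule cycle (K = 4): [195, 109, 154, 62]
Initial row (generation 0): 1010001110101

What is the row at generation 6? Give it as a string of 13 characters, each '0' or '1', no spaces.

Gen 0: 1010001110101
Gen 1 (rule 195): 0000110110000
Gen 2 (rule 109): 1110111110111
Gen 3 (rule 154): 1100111100110
Gen 4 (rule 62): 1011100011101
Gen 5 (rule 195): 0001101101100
Gen 6 (rule 109): 1101111111101

Answer: 1101111111101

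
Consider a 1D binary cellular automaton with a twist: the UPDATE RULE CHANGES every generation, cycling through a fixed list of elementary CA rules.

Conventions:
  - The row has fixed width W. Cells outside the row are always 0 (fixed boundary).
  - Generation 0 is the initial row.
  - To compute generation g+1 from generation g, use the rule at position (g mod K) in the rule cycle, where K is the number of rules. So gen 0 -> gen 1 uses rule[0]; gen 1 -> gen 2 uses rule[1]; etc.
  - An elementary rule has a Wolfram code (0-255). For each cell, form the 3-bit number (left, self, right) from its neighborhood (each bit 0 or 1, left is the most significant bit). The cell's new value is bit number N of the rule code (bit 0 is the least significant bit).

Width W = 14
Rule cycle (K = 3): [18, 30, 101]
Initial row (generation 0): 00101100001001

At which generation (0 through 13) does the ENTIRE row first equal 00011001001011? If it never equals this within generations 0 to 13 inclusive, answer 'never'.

Gen 0: 00101100001001
Gen 1 (rule 18): 01000010010110
Gen 2 (rule 30): 11100111110101
Gen 3 (rule 101): 00100000011111
Gen 4 (rule 18): 01010000100000
Gen 5 (rule 30): 11011001110000
Gen 6 (rule 101): 01101000010111
Gen 7 (rule 18): 10000100100000
Gen 8 (rule 30): 11001111110000
Gen 9 (rule 101): 01000000010111
Gen 10 (rule 18): 10100000100000
Gen 11 (rule 30): 10110001110000
Gen 12 (rule 101): 11010100010111
Gen 13 (rule 18): 00000010100000

Answer: never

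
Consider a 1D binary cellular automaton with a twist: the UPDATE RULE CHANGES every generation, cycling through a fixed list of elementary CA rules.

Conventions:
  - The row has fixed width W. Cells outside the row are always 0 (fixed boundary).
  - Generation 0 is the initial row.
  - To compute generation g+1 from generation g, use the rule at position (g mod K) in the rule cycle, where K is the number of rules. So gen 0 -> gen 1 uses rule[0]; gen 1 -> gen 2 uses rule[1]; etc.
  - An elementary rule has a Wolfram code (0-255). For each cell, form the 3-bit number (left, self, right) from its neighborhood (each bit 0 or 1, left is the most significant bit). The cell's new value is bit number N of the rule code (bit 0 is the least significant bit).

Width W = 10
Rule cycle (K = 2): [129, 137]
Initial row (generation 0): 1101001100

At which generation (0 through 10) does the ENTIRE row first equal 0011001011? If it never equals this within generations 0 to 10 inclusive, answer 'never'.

Gen 0: 1101001100
Gen 1 (rule 129): 0000000001
Gen 2 (rule 137): 1111111100
Gen 3 (rule 129): 0111111001
Gen 4 (rule 137): 0111110000
Gen 5 (rule 129): 0011100111
Gen 6 (rule 137): 1011000110
Gen 7 (rule 129): 0000010000
Gen 8 (rule 137): 1111000111
Gen 9 (rule 129): 0110010010
Gen 10 (rule 137): 0100000000

Answer: never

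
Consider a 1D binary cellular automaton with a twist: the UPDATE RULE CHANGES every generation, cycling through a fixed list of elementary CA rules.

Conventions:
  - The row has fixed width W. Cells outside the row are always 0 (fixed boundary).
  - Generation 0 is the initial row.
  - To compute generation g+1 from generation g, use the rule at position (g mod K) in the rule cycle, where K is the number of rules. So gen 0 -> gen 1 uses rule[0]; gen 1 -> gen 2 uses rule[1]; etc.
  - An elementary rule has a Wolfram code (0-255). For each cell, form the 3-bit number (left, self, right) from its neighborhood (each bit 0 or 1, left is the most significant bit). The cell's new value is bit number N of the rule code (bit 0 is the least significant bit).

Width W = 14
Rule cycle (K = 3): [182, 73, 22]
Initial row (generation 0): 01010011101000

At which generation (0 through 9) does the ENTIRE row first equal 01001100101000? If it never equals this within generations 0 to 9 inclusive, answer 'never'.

Answer: never

Derivation:
Gen 0: 01010011101000
Gen 1 (rule 182): 11111101011100
Gen 2 (rule 73): 10000100010101
Gen 3 (rule 22): 11001110110101
Gen 4 (rule 182): 00110101001111
Gen 5 (rule 73): 10110000001001
Gen 6 (rule 22): 10001000011111
Gen 7 (rule 182): 11011100101110
Gen 8 (rule 73): 11010100001010
Gen 9 (rule 22): 00010110011011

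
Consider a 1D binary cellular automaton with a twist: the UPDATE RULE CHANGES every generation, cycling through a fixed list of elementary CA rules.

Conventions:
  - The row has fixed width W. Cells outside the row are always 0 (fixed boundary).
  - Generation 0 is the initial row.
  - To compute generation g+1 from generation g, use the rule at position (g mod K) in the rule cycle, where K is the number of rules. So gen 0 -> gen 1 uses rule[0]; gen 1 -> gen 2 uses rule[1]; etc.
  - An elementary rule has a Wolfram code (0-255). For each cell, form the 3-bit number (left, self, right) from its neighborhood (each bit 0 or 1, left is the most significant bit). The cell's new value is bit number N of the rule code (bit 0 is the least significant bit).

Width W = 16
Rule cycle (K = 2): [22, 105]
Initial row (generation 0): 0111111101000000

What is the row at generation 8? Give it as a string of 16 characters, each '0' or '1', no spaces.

Answer: 1110011111111111

Derivation:
Gen 0: 0111111101000000
Gen 1 (rule 22): 1000000001100000
Gen 2 (rule 105): 0011111101101111
Gen 3 (rule 22): 0100000000000000
Gen 4 (rule 105): 0001111111111111
Gen 5 (rule 22): 0010000000000000
Gen 6 (rule 105): 1000111111111111
Gen 7 (rule 22): 1101000000000000
Gen 8 (rule 105): 1110011111111111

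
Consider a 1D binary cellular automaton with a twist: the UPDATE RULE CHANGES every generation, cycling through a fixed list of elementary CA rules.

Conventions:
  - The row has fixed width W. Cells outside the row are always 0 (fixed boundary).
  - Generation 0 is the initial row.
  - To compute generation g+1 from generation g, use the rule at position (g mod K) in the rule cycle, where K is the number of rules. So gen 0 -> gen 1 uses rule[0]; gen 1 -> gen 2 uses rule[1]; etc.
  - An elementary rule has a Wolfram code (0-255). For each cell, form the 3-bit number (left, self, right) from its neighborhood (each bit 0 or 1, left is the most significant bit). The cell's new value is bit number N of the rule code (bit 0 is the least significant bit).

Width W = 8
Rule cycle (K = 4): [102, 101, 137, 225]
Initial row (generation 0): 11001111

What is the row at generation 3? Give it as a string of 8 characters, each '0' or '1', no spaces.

Answer: 01100000

Derivation:
Gen 0: 11001111
Gen 1 (rule 102): 01010001
Gen 2 (rule 101): 01110101
Gen 3 (rule 137): 01100000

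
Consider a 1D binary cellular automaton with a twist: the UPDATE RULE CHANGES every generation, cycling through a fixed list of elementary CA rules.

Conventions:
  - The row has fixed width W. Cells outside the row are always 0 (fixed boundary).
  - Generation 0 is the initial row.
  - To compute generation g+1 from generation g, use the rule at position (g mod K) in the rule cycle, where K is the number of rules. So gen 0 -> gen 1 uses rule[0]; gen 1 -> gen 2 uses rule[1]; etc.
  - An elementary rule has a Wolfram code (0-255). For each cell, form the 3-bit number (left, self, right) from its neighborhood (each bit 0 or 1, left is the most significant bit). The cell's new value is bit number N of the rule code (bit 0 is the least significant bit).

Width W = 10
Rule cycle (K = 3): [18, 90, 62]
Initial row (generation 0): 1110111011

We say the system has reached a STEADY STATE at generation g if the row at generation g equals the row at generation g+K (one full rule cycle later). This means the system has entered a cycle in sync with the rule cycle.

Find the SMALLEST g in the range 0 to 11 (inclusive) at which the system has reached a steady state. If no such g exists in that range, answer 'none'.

Gen 0: 1110111011
Gen 1 (rule 18): 0000000000
Gen 2 (rule 90): 0000000000
Gen 3 (rule 62): 0000000000
Gen 4 (rule 18): 0000000000
Gen 5 (rule 90): 0000000000
Gen 6 (rule 62): 0000000000
Gen 7 (rule 18): 0000000000
Gen 8 (rule 90): 0000000000
Gen 9 (rule 62): 0000000000
Gen 10 (rule 18): 0000000000
Gen 11 (rule 90): 0000000000
Gen 12 (rule 62): 0000000000
Gen 13 (rule 18): 0000000000
Gen 14 (rule 90): 0000000000

Answer: 1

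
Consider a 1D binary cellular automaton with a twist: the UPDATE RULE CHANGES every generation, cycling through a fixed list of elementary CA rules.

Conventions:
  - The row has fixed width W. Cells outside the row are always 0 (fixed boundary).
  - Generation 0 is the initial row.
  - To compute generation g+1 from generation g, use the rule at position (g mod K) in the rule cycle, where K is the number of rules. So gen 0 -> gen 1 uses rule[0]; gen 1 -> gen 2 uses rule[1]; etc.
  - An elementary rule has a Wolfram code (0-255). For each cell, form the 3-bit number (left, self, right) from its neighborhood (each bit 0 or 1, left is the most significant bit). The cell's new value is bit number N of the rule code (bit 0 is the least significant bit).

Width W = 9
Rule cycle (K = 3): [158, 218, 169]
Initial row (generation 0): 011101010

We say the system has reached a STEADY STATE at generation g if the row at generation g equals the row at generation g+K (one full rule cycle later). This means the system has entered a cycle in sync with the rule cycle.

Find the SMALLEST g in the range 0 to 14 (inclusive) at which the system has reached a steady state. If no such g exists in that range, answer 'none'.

Answer: none

Derivation:
Gen 0: 011101010
Gen 1 (rule 158): 111001011
Gen 2 (rule 218): 111110011
Gen 3 (rule 169): 111100010
Gen 4 (rule 158): 111010111
Gen 5 (rule 218): 111000111
Gen 6 (rule 169): 110010110
Gen 7 (rule 158): 101110101
Gen 8 (rule 218): 001110000
Gen 9 (rule 169): 101100111
Gen 10 (rule 158): 101011110
Gen 11 (rule 218): 000011111
Gen 12 (rule 169): 111011110
Gen 13 (rule 158): 110011101
Gen 14 (rule 218): 111111100
Gen 15 (rule 169): 111111001
Gen 16 (rule 158): 111110111
Gen 17 (rule 218): 111110111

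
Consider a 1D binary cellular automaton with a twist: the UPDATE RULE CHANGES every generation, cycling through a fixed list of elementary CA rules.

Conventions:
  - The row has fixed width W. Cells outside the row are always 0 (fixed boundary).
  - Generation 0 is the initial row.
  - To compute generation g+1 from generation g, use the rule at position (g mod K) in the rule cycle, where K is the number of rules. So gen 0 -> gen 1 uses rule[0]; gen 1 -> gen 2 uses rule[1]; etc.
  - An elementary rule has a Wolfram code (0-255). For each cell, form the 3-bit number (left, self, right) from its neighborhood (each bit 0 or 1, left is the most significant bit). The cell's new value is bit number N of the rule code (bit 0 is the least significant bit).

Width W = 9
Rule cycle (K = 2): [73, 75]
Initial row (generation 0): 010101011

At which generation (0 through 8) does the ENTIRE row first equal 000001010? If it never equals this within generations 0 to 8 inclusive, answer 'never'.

Answer: never

Derivation:
Gen 0: 010101011
Gen 1 (rule 73): 000000011
Gen 2 (rule 75): 111111111
Gen 3 (rule 73): 100000001
Gen 4 (rule 75): 001111110
Gen 5 (rule 73): 101000010
Gen 6 (rule 75): 000011100
Gen 7 (rule 73): 111010101
Gen 8 (rule 75): 101000000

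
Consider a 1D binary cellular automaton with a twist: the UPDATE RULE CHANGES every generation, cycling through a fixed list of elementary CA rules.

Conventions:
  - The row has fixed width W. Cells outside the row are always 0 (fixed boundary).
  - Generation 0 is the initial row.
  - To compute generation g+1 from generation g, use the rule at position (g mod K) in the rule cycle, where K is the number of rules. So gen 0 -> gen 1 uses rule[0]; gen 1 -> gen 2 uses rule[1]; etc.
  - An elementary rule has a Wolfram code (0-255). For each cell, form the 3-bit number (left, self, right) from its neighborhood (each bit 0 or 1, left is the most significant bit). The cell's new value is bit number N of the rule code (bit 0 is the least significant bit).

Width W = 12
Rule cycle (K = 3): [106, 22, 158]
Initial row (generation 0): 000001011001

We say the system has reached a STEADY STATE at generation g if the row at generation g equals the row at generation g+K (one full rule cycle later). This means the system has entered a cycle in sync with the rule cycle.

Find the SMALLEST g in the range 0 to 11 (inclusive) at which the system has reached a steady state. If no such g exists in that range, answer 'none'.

Gen 0: 000001011001
Gen 1 (rule 106): 000010111010
Gen 2 (rule 22): 000110000011
Gen 3 (rule 158): 001101000110
Gen 4 (rule 106): 011110001110
Gen 5 (rule 22): 100001010001
Gen 6 (rule 158): 110011011011
Gen 7 (rule 106): 110111111111
Gen 8 (rule 22): 000000000000
Gen 9 (rule 158): 000000000000
Gen 10 (rule 106): 000000000000
Gen 11 (rule 22): 000000000000
Gen 12 (rule 158): 000000000000
Gen 13 (rule 106): 000000000000
Gen 14 (rule 22): 000000000000

Answer: 8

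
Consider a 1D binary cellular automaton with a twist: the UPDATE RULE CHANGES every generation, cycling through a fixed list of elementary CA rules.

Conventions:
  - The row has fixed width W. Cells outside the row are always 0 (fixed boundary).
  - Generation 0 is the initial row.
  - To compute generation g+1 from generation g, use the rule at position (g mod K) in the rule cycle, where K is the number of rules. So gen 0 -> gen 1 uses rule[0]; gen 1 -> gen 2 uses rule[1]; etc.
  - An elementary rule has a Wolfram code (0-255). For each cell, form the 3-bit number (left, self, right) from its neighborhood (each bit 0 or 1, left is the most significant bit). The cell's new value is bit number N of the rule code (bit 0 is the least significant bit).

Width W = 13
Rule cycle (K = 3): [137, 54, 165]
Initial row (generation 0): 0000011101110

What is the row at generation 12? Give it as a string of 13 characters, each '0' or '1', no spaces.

Answer: 1110101101001

Derivation:
Gen 0: 0000011101110
Gen 1 (rule 137): 1111011001100
Gen 2 (rule 54): 0000100110010
Gen 3 (rule 165): 1110100000010
Gen 4 (rule 137): 1100001111000
Gen 5 (rule 54): 0010010000100
Gen 6 (rule 165): 1010010110101
Gen 7 (rule 137): 0000000100000
Gen 8 (rule 54): 0000001110000
Gen 9 (rule 165): 1111100100111
Gen 10 (rule 137): 1111000000110
Gen 11 (rule 54): 0000100001001
Gen 12 (rule 165): 1110101101001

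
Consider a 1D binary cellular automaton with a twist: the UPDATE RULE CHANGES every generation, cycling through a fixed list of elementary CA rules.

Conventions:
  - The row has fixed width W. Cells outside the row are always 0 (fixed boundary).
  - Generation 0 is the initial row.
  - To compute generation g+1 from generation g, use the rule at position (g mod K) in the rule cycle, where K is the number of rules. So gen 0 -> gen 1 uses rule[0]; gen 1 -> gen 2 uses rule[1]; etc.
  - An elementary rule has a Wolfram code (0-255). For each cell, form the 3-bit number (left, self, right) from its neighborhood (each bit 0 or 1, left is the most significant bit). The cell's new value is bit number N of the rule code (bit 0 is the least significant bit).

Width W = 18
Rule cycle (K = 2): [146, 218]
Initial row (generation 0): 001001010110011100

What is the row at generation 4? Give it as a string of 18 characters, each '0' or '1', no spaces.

Answer: 111000011000001101

Derivation:
Gen 0: 001001010110011100
Gen 1 (rule 146): 010110000001101010
Gen 2 (rule 218): 100111000011100001
Gen 3 (rule 146): 011010100101010010
Gen 4 (rule 218): 111000011000001101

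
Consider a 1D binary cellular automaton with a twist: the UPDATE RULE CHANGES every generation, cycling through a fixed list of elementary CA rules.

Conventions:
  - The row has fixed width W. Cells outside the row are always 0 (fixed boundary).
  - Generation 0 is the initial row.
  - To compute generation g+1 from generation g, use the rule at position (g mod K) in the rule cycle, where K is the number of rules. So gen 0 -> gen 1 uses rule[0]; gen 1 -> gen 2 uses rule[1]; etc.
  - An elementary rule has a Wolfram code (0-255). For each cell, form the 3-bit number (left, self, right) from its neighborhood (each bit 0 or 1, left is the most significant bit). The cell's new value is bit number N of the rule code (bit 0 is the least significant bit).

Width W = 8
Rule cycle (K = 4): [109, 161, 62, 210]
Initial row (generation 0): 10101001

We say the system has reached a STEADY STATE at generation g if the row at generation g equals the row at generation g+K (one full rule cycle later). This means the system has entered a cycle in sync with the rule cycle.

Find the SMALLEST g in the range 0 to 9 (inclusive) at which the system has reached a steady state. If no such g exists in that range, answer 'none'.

Gen 0: 10101001
Gen 1 (rule 109): 11111001
Gen 2 (rule 161): 01110000
Gen 3 (rule 62): 11001000
Gen 4 (rule 210): 01110100
Gen 5 (rule 109): 01011101
Gen 6 (rule 161): 00101010
Gen 7 (rule 62): 01111111
Gen 8 (rule 210): 10111111
Gen 9 (rule 109): 11100001
Gen 10 (rule 161): 01001100
Gen 11 (rule 62): 11111010
Gen 12 (rule 210): 01111001
Gen 13 (rule 109): 01001001

Answer: none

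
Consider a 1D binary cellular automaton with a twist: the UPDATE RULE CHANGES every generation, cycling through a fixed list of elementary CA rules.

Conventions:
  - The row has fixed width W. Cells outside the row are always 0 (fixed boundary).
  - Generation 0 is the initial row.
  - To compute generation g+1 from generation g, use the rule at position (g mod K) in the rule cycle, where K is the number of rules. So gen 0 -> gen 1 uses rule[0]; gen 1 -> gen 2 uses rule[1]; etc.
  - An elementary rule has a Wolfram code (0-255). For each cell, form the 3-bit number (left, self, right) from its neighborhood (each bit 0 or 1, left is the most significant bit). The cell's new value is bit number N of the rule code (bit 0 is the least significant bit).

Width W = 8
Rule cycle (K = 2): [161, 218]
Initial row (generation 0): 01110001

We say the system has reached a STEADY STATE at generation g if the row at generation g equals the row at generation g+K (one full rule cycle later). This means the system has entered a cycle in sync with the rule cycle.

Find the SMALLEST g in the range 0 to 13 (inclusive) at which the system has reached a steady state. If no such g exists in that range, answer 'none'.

Gen 0: 01110001
Gen 1 (rule 161): 00100100
Gen 2 (rule 218): 01011010
Gen 3 (rule 161): 00100100
Gen 4 (rule 218): 01011010
Gen 5 (rule 161): 00100100
Gen 6 (rule 218): 01011010
Gen 7 (rule 161): 00100100
Gen 8 (rule 218): 01011010
Gen 9 (rule 161): 00100100
Gen 10 (rule 218): 01011010
Gen 11 (rule 161): 00100100
Gen 12 (rule 218): 01011010
Gen 13 (rule 161): 00100100
Gen 14 (rule 218): 01011010
Gen 15 (rule 161): 00100100

Answer: 1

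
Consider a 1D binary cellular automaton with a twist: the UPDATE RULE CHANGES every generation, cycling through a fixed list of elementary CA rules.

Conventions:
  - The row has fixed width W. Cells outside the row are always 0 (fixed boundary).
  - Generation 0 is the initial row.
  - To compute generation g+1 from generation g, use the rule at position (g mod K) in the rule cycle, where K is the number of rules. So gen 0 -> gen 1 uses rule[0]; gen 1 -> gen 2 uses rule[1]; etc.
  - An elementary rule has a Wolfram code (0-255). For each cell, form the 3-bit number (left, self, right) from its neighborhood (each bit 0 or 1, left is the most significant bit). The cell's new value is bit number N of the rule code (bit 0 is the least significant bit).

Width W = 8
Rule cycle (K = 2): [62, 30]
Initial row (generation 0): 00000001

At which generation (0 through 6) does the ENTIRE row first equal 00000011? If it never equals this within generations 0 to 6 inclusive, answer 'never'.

Answer: 1

Derivation:
Gen 0: 00000001
Gen 1 (rule 62): 00000011
Gen 2 (rule 30): 00000110
Gen 3 (rule 62): 00001101
Gen 4 (rule 30): 00011001
Gen 5 (rule 62): 00110111
Gen 6 (rule 30): 01100100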